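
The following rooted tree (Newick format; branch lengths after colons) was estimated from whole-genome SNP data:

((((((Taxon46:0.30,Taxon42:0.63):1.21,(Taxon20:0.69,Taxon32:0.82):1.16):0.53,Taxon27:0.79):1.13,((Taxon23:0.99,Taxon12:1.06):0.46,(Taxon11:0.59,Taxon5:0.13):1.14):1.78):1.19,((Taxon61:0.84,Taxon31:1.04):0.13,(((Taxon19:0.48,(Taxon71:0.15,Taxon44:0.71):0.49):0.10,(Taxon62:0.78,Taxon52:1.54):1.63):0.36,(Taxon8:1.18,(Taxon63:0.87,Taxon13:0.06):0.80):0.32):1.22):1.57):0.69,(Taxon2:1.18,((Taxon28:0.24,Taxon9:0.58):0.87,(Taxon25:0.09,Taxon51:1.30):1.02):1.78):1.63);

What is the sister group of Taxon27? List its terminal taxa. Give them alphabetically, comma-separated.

Taxon27 attaches to the tree at the node subtending (((Taxon46,Taxon42),(Taxon20,Taxon32)),Taxon27).
The other lineage descending from that same node — the sister group — is ((Taxon46,Taxon42),(Taxon20,Taxon32)); its 4 tips in alphabetical order are the answer.

Taxon20, Taxon32, Taxon42, Taxon46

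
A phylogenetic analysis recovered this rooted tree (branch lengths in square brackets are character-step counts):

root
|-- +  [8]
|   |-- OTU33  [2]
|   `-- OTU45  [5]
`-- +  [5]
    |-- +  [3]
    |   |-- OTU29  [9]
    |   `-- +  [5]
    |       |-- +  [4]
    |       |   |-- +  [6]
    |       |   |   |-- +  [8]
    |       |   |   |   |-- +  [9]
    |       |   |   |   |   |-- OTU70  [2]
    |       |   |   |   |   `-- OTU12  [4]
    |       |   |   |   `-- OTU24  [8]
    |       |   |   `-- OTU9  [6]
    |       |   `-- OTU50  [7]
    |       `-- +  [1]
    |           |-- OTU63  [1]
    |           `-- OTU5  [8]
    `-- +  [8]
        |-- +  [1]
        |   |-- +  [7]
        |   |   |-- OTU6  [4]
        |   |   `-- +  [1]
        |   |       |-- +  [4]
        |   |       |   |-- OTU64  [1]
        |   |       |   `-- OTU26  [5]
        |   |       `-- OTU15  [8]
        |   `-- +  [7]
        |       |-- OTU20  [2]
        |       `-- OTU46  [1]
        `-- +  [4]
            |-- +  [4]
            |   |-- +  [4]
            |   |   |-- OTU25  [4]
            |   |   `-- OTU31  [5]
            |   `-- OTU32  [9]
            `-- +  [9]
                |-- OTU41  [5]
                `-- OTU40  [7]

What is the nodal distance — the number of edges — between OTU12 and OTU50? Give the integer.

5

The MRCA of OTU12 and OTU50 is the node subtending ((((OTU70,OTU12),OTU24),OTU9),OTU50).
From OTU12 up to that node: 4 branches. From OTU50 up to the same node: 1 branch. Total: 4 + 1 = 5.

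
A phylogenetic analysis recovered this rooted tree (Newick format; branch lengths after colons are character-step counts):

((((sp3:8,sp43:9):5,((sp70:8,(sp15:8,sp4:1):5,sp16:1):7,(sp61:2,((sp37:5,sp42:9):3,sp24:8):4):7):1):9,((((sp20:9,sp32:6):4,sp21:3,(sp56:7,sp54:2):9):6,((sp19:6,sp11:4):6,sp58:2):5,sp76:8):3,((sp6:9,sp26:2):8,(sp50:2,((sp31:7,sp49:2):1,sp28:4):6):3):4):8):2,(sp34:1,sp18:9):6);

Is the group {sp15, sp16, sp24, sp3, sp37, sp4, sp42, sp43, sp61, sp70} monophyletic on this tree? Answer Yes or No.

Yes

The most recent common ancestor of these taxa subtends ((sp3,sp43),((sp70,(sp15,sp4),sp16),(sp61,((sp37,sp42),sp24)))).
That clade has exactly 10 tips — every listed taxon and nothing else — so the group is monophyletic.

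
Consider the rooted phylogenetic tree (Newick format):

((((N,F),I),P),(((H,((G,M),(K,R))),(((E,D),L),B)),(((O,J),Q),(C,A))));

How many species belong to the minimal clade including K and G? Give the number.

4

The MRCA of K and G is the node subtending ((G,M),(K,R)).
That clade contains 4 terminal taxa: G, K, M, R.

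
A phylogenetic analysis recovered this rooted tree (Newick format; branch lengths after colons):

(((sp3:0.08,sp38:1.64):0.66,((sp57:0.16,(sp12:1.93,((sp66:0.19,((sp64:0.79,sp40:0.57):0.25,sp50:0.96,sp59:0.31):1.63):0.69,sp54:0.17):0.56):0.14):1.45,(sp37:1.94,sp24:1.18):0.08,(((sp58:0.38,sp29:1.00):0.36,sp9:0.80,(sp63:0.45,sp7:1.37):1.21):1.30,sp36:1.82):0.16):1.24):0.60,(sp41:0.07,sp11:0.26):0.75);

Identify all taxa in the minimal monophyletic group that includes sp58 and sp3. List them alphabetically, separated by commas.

sp12, sp24, sp29, sp3, sp36, sp37, sp38, sp40, sp50, sp54, sp57, sp58, sp59, sp63, sp64, sp66, sp7, sp9

Tracing sp58: it sits inside (sp58,sp29).
Tracing sp3: it sits inside (sp3,sp38).
The smallest clade enclosing both is ((sp3,sp38),((sp57,(sp12,((sp66,((sp64,sp40),sp50,sp59)),sp54))),(sp37,sp24),(((sp58,sp29),sp9,(sp63,sp7)),sp36))); the answer is its 18 terminal taxa in alphabetical order.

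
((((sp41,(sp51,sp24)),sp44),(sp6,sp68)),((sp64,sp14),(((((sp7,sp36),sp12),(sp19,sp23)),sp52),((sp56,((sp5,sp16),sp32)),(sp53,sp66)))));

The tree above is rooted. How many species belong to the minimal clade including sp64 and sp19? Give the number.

14

The MRCA of sp64 and sp19 is the node subtending ((sp64,sp14),(((((sp7,sp36),sp12),(sp19,sp23)),sp52),((sp56,((sp5,sp16),sp32)),(sp53,sp66)))).
That clade contains 14 terminal taxa: sp12, sp14, sp16, sp19, sp23, sp32, sp36, sp5, sp52, sp53, sp56, sp64, sp66, sp7.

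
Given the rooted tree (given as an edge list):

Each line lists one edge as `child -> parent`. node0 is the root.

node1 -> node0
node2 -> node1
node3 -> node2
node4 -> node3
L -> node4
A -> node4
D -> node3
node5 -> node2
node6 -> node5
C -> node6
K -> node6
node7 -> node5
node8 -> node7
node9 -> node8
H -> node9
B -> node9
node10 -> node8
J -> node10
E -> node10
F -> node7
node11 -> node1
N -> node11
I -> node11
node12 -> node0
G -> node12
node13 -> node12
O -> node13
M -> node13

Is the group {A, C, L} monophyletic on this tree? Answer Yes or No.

No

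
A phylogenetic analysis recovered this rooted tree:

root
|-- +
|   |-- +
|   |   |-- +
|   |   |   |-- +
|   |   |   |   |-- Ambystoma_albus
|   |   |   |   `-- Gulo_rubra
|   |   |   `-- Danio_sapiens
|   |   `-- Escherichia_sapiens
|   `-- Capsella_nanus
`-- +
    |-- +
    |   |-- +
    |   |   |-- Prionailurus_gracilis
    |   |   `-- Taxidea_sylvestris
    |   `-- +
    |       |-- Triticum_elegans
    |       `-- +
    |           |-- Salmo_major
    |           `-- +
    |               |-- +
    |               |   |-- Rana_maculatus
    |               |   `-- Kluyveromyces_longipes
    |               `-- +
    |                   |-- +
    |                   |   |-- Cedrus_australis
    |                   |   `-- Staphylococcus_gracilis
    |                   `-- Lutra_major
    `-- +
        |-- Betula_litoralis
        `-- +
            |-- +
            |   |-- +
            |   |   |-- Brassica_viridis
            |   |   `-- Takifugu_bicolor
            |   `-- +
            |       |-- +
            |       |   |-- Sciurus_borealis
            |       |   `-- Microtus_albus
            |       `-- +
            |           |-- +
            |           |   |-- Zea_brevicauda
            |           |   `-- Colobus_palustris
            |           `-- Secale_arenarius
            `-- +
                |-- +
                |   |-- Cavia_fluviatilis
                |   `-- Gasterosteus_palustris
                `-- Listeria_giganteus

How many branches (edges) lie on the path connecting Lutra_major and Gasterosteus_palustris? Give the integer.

The MRCA of Lutra_major and Gasterosteus_palustris is the node subtending (((Prionailurus_gracilis,Taxidea_sylvestris),(Triticum_elegans,(Salmo_major,((Rana_maculatus,Kluyveromyces_longipes),((Cedrus_australis,Staphylococcus_gracilis),Lutra_major))))),(Betula_litoralis,(((Brassica_viridis,Takifugu_bicolor),((Sciurus_borealis,Microtus_albus),((Zea_brevicauda,Colobus_palustris),Secale_arenarius))),((Cavia_fluviatilis,Gasterosteus_palustris),Listeria_giganteus)))).
From Lutra_major up to that node: 6 branches. From Gasterosteus_palustris up to the same node: 5 branches. Total: 6 + 5 = 11.

11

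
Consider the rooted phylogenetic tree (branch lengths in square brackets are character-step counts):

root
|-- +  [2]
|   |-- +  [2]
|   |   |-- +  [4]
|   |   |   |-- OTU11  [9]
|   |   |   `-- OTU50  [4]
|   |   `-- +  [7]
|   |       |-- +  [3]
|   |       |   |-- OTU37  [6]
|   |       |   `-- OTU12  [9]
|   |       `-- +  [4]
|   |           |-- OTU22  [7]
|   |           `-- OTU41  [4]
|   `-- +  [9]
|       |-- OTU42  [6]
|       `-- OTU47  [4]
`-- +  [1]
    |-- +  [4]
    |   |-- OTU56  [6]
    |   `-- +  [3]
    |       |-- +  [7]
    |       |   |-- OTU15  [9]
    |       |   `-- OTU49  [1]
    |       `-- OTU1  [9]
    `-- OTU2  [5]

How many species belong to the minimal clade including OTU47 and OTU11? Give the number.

8

The MRCA of OTU47 and OTU11 is the node subtending (((OTU11,OTU50),((OTU37,OTU12),(OTU22,OTU41))),(OTU42,OTU47)).
That clade contains 8 terminal taxa: OTU11, OTU12, OTU22, OTU37, OTU41, OTU42, OTU47, OTU50.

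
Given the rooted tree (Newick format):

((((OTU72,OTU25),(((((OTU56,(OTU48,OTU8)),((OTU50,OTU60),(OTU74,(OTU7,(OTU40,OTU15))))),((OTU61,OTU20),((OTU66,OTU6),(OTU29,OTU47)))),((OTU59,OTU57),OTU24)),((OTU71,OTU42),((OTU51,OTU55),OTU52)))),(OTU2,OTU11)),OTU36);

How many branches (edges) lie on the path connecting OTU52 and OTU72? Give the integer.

The MRCA of OTU52 and OTU72 is the node subtending ((OTU72,OTU25),(((((OTU56,(OTU48,OTU8)),((OTU50,OTU60),(OTU74,(OTU7,(OTU40,OTU15))))),((OTU61,OTU20),((OTU66,OTU6),(OTU29,OTU47)))),((OTU59,OTU57),OTU24)),((OTU71,OTU42),((OTU51,OTU55),OTU52)))).
From OTU52 up to that node: 4 branches. From OTU72 up to the same node: 2 branches. Total: 4 + 2 = 6.

6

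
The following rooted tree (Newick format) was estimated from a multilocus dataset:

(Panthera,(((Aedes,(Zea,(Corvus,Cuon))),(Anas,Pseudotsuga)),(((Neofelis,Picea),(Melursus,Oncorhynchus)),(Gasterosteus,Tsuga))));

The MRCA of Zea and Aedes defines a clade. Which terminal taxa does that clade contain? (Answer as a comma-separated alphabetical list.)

Tracing Zea: it sits inside (Zea,(Corvus,Cuon)).
Tracing Aedes: it sits inside (Aedes,(Zea,(Corvus,Cuon))).
The smallest clade enclosing both is (Aedes,(Zea,(Corvus,Cuon))); the answer is its 4 terminal taxa in alphabetical order.

Aedes, Corvus, Cuon, Zea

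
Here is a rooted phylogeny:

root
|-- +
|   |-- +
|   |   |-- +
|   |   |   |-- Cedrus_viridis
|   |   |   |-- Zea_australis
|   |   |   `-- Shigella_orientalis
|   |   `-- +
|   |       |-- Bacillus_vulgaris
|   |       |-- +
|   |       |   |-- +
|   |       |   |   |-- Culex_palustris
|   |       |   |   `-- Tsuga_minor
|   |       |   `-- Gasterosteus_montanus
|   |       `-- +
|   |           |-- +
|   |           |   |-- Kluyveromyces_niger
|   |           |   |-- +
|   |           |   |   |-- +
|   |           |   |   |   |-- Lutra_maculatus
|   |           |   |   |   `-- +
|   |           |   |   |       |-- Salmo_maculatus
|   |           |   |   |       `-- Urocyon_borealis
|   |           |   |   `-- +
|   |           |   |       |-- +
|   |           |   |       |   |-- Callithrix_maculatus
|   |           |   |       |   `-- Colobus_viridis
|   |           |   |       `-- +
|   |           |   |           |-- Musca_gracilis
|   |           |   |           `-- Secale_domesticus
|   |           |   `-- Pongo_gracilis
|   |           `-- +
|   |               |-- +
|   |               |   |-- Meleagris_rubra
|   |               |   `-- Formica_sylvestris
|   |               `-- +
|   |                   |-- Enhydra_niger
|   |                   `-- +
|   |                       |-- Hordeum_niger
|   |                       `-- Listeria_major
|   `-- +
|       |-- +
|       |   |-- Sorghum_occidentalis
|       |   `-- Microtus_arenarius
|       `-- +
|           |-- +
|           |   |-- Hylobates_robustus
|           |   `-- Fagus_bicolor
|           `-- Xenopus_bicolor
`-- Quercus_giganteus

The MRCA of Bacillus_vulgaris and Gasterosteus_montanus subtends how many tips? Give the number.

18

The MRCA of Bacillus_vulgaris and Gasterosteus_montanus is the node subtending (Bacillus_vulgaris,((Culex_palustris,Tsuga_minor),Gasterosteus_montanus),((Kluyveromyces_niger,((Lutra_maculatus,(Salmo_maculatus,Urocyon_borealis)),((Callithrix_maculatus,Colobus_viridis),(Musca_gracilis,Secale_domesticus))),Pongo_gracilis),((Meleagris_rubra,Formica_sylvestris),(Enhydra_niger,(Hordeum_niger,Listeria_major))))).
That clade contains 18 terminal taxa: Bacillus_vulgaris, Callithrix_maculatus, Colobus_viridis, Culex_palustris, Enhydra_niger, Formica_sylvestris, Gasterosteus_montanus, Hordeum_niger, Kluyveromyces_niger, Listeria_major, Lutra_maculatus, Meleagris_rubra, Musca_gracilis, Pongo_gracilis, Salmo_maculatus, Secale_domesticus, Tsuga_minor, Urocyon_borealis.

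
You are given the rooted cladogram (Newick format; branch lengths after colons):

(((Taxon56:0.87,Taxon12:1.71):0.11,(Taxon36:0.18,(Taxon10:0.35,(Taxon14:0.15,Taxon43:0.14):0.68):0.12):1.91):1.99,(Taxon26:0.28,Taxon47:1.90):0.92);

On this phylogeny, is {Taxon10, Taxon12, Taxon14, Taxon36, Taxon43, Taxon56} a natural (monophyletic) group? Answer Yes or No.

Yes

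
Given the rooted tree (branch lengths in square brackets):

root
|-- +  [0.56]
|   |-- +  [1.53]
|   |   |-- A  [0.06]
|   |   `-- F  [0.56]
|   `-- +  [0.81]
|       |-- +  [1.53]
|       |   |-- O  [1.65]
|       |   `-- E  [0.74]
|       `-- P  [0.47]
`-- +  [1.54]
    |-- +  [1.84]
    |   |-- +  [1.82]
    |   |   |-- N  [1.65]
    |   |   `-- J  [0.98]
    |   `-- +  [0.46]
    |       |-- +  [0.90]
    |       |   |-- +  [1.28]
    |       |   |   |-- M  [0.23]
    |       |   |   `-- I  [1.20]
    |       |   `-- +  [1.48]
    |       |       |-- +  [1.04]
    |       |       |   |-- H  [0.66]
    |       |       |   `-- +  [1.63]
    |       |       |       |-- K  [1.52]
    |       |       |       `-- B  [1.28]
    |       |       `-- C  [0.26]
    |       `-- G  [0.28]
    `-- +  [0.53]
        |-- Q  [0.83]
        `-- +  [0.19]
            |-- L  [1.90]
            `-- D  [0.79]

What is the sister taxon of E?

E attaches to the tree at the node subtending (O,E).
The other lineage descending from that same node — the sister group — is the single tip O.

O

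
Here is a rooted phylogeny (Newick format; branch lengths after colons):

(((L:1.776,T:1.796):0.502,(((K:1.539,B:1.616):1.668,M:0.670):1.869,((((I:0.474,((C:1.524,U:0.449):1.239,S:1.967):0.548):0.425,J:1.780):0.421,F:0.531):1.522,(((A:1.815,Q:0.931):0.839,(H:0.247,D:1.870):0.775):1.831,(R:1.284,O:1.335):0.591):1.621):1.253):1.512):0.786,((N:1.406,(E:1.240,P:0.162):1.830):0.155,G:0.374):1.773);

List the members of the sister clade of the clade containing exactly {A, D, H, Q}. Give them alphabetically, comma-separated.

O, R

The clade containing exactly {A, D, H, Q} attaches to the tree at the node subtending (((A,Q),(H,D)),(R,O)).
The other lineage descending from that same node — the sister group — is (R,O); its 2 tips in alphabetical order are the answer.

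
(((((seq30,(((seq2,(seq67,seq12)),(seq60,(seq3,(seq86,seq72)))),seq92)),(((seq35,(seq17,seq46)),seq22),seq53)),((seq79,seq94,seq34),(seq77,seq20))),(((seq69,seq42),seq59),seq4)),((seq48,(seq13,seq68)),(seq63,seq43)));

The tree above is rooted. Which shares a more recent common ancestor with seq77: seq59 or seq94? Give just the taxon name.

seq94

The MRCA of seq77 and seq94 subtends ((seq79,seq94,seq34),(seq77,seq20)) (5 taxa).
The MRCA of seq77 and seq59 subtends ((((seq30,(((seq2,(seq67,seq12)),(seq60,(seq3,(seq86,seq72)))),seq92)),(((seq35,(seq17,seq46)),seq22),seq53)),((seq79,seq94,seq34),(seq77,seq20))),(((seq69,seq42),seq59),seq4)) (23 taxa).
The first is nested inside the second, so seq77 shares a more recent common ancestor with seq94.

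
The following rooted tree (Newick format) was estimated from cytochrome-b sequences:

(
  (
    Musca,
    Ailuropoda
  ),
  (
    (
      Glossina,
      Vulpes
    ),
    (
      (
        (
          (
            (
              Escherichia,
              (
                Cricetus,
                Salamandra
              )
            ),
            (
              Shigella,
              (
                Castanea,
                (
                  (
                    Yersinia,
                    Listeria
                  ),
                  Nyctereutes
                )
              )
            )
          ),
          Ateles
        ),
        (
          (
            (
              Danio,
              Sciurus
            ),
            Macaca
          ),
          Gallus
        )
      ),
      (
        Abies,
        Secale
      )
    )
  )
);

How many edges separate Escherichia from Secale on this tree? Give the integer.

7

The MRCA of Escherichia and Secale is the node subtending (((((Escherichia,(Cricetus,Salamandra)),(Shigella,(Castanea,((Yersinia,Listeria),Nyctereutes)))),Ateles),(((Danio,Sciurus),Macaca),Gallus)),(Abies,Secale)).
From Escherichia up to that node: 5 branches. From Secale up to the same node: 2 branches. Total: 5 + 2 = 7.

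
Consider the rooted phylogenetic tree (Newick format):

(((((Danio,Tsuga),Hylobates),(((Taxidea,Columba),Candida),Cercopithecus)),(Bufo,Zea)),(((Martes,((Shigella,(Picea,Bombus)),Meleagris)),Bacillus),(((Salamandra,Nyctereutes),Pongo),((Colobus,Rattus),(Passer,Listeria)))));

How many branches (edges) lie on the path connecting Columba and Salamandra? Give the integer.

The MRCA of Columba and Salamandra is the root of the tree.
From Columba up to that node: 6 branches. From Salamandra up to the same node: 5 branches. Total: 6 + 5 = 11.

11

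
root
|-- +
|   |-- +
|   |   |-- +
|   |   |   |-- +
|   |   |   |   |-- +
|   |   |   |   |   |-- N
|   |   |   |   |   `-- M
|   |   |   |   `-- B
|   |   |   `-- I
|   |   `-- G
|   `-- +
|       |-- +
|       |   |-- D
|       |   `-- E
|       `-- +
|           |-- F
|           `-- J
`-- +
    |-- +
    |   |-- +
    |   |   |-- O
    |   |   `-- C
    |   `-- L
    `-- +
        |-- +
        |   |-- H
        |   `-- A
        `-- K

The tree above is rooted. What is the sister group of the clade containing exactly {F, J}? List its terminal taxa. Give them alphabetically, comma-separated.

D, E

The clade containing exactly {F, J} attaches to the tree at the node subtending ((D,E),(F,J)).
The other lineage descending from that same node — the sister group — is (D,E); its 2 tips in alphabetical order are the answer.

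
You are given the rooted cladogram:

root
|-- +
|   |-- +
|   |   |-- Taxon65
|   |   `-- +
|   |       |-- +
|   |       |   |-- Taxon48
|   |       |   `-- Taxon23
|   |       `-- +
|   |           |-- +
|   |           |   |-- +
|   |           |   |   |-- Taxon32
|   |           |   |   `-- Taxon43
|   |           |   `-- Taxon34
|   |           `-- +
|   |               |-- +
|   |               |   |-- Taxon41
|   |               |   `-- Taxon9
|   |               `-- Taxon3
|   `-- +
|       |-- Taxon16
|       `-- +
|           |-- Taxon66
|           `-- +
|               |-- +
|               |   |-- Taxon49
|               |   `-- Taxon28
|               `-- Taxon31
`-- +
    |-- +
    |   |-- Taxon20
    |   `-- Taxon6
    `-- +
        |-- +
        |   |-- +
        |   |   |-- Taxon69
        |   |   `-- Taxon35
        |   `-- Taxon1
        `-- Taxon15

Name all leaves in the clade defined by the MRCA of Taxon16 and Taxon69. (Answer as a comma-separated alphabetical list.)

Taxon1, Taxon15, Taxon16, Taxon20, Taxon23, Taxon28, Taxon3, Taxon31, Taxon32, Taxon34, Taxon35, Taxon41, Taxon43, Taxon48, Taxon49, Taxon6, Taxon65, Taxon66, Taxon69, Taxon9

Tracing Taxon16: it sits inside (Taxon16,(Taxon66,((Taxon49,Taxon28),Taxon31))).
Tracing Taxon69: it sits inside (Taxon69,Taxon35).
The smallest clade enclosing both is the whole tree (their MRCA is the root), so the answer is all 20 tips in alphabetical order.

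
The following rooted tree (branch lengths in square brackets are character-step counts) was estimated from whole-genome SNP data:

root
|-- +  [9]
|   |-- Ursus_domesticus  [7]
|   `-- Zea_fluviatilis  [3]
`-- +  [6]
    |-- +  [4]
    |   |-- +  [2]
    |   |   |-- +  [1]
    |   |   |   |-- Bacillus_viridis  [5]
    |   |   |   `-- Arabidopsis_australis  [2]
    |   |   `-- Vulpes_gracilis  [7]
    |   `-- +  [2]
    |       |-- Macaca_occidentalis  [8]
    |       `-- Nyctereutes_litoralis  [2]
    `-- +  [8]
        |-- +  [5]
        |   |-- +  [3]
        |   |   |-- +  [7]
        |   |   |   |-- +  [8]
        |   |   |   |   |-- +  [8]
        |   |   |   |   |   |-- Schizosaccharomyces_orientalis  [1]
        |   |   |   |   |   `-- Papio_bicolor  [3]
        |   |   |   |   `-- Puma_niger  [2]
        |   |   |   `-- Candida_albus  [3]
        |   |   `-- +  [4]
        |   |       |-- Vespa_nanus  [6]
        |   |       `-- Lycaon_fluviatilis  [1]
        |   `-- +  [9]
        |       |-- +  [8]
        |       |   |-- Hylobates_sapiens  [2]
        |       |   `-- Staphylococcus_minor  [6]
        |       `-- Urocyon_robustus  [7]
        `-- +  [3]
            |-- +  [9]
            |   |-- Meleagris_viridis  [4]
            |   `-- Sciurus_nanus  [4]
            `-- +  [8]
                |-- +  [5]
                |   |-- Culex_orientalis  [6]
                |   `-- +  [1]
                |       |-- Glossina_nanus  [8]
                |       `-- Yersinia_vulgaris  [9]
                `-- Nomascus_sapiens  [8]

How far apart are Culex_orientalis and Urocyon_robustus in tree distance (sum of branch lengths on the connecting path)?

The path runs Culex_orientalis → … → MRCA → … → Urocyon_robustus; the MRCA is the node subtending ((((((Schizosaccharomyces_orientalis,Papio_bicolor),Puma_niger),Candida_albus),(Vespa_nanus,Lycaon_fluviatilis)),((Hylobates_sapiens,Staphylococcus_minor),Urocyon_robustus)),((Meleagris_viridis,Sciurus_nanus),((Culex_orientalis,(Glossina_nanus,Yersinia_vulgaris)),Nomascus_sapiens))).
Branch lengths along that path: 6 + 5 + 8 + 3 + 5 + 9 + 7 = 43.

43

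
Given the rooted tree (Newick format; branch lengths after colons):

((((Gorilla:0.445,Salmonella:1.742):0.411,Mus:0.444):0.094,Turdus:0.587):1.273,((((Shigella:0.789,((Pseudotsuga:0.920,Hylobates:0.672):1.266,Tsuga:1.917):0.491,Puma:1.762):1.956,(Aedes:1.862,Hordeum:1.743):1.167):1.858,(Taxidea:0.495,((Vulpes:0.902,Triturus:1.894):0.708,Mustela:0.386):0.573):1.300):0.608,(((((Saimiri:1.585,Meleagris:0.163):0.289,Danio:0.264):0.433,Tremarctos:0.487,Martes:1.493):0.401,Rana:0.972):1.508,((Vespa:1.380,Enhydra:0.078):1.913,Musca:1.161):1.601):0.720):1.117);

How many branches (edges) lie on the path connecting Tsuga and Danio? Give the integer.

10

The MRCA of Tsuga and Danio is the node subtending ((((Shigella,((Pseudotsuga,Hylobates),Tsuga),Puma),(Aedes,Hordeum)),(Taxidea,((Vulpes,Triturus),Mustela))),(((((Saimiri,Meleagris),Danio),Tremarctos,Martes),Rana),((Vespa,Enhydra),Musca))).
From Tsuga up to that node: 5 branches. From Danio up to the same node: 5 branches. Total: 5 + 5 = 10.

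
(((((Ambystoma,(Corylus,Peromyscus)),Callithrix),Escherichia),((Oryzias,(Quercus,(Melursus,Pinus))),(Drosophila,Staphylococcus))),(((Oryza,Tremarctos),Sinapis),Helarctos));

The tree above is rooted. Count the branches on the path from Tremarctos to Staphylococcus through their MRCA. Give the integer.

8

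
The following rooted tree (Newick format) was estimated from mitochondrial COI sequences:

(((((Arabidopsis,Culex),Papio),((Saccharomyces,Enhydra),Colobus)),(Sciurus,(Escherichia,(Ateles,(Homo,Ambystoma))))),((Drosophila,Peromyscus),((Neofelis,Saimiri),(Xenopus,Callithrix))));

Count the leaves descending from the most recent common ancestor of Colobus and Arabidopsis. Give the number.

The MRCA of Colobus and Arabidopsis is the node subtending (((Arabidopsis,Culex),Papio),((Saccharomyces,Enhydra),Colobus)).
That clade contains 6 terminal taxa: Arabidopsis, Colobus, Culex, Enhydra, Papio, Saccharomyces.

6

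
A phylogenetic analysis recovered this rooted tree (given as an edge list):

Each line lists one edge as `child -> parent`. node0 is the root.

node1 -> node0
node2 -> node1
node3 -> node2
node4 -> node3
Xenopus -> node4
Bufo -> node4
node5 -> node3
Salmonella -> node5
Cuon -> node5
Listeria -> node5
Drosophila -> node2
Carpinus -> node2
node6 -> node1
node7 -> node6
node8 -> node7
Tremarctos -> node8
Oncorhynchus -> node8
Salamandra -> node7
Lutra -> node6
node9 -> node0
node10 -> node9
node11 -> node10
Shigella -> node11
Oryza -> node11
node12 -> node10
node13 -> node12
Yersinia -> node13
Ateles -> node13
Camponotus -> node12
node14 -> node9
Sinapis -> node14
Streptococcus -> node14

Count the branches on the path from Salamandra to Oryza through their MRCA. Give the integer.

8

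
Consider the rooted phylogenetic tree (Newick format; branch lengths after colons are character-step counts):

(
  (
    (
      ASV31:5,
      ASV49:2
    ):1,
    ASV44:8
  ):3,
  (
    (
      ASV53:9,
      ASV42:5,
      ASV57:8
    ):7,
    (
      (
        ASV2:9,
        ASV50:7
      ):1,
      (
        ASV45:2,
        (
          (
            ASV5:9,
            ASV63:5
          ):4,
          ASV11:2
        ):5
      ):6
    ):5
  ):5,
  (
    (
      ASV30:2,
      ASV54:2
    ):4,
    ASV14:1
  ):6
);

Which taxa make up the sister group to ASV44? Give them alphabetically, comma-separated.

ASV31, ASV49

ASV44 attaches to the tree at the node subtending ((ASV31,ASV49),ASV44).
The other lineage descending from that same node — the sister group — is (ASV31,ASV49); its 2 tips in alphabetical order are the answer.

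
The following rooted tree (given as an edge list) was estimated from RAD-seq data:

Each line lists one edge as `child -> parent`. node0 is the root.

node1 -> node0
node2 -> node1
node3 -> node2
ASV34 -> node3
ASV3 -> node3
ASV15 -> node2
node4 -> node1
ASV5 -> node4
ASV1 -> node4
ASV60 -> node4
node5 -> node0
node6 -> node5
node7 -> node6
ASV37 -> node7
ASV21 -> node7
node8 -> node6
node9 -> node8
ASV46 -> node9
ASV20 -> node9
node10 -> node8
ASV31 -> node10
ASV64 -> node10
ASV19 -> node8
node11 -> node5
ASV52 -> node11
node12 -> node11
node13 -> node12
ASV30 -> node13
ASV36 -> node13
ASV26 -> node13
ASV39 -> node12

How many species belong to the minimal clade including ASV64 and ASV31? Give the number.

The MRCA of ASV64 and ASV31 is the node subtending (ASV31,ASV64).
That clade contains 2 terminal taxa: ASV31, ASV64.

2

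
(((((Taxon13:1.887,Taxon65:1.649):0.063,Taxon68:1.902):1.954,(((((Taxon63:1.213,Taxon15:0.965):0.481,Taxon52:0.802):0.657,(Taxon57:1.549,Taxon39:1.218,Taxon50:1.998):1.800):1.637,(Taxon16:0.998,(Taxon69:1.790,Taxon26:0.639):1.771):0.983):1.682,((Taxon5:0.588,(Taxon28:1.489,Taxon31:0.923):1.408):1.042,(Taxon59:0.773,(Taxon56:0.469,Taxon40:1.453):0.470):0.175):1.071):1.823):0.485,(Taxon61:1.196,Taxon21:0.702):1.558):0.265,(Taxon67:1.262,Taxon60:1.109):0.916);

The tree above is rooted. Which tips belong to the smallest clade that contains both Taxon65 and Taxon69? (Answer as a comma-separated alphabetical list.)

Tracing Taxon65: it sits inside (Taxon13,Taxon65).
Tracing Taxon69: it sits inside (Taxon69,Taxon26).
The smallest clade enclosing both is (((Taxon13,Taxon65),Taxon68),(((((Taxon63,Taxon15),Taxon52),(Taxon57,Taxon39,Taxon50)),(Taxon16,(Taxon69,Taxon26))),((Taxon5,(Taxon28,Taxon31)),(Taxon59,(Taxon56,Taxon40))))); the answer is its 18 terminal taxa in alphabetical order.

Taxon13, Taxon15, Taxon16, Taxon26, Taxon28, Taxon31, Taxon39, Taxon40, Taxon5, Taxon50, Taxon52, Taxon56, Taxon57, Taxon59, Taxon63, Taxon65, Taxon68, Taxon69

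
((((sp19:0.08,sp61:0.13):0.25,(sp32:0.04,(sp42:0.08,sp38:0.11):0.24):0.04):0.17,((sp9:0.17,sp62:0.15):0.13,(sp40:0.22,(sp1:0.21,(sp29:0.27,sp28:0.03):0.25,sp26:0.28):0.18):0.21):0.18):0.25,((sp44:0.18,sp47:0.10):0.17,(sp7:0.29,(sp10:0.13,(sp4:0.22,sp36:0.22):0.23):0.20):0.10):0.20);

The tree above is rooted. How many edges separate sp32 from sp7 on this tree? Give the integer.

7

The MRCA of sp32 and sp7 is the root of the tree.
From sp32 up to that node: 4 branches. From sp7 up to the same node: 3 branches. Total: 4 + 3 = 7.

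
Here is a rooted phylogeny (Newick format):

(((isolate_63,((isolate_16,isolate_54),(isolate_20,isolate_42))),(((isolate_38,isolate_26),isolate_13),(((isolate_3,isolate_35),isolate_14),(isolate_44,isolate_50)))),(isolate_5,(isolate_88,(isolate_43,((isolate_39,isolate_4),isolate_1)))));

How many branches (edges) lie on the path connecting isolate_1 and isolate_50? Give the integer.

10

The MRCA of isolate_1 and isolate_50 is the root of the tree.
From isolate_1 up to that node: 5 branches. From isolate_50 up to the same node: 5 branches. Total: 5 + 5 = 10.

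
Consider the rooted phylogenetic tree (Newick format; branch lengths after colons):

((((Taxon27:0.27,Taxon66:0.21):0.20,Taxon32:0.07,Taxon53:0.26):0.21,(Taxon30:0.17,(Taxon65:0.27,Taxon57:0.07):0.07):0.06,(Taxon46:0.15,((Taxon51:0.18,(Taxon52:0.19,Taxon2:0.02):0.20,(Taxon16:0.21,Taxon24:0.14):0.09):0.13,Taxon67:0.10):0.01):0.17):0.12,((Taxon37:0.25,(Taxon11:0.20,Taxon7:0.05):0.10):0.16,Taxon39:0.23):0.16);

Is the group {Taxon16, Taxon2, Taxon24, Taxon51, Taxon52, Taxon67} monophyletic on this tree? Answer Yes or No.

Yes

The most recent common ancestor of these taxa subtends ((Taxon51,(Taxon52,Taxon2),(Taxon16,Taxon24)),Taxon67).
That clade has exactly 6 tips — every listed taxon and nothing else — so the group is monophyletic.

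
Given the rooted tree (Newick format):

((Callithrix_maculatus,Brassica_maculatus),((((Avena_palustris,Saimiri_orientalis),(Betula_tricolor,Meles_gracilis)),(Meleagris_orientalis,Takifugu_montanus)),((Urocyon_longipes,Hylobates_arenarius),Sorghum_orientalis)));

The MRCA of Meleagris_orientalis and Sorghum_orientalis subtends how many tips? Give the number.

9

The MRCA of Meleagris_orientalis and Sorghum_orientalis is the node subtending ((((Avena_palustris,Saimiri_orientalis),(Betula_tricolor,Meles_gracilis)),(Meleagris_orientalis,Takifugu_montanus)),((Urocyon_longipes,Hylobates_arenarius),Sorghum_orientalis)).
That clade contains 9 terminal taxa: Avena_palustris, Betula_tricolor, Hylobates_arenarius, Meleagris_orientalis, Meles_gracilis, Saimiri_orientalis, Sorghum_orientalis, Takifugu_montanus, Urocyon_longipes.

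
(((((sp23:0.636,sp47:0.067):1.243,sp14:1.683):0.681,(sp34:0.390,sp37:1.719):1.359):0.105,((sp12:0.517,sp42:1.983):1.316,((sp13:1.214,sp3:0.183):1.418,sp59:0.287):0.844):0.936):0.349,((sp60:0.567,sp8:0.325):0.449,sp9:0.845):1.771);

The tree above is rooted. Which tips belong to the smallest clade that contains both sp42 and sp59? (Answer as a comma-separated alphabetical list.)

sp12, sp13, sp3, sp42, sp59

Tracing sp42: it sits inside (sp12,sp42).
Tracing sp59: it sits inside ((sp13,sp3),sp59).
The smallest clade enclosing both is ((sp12,sp42),((sp13,sp3),sp59)); the answer is its 5 terminal taxa in alphabetical order.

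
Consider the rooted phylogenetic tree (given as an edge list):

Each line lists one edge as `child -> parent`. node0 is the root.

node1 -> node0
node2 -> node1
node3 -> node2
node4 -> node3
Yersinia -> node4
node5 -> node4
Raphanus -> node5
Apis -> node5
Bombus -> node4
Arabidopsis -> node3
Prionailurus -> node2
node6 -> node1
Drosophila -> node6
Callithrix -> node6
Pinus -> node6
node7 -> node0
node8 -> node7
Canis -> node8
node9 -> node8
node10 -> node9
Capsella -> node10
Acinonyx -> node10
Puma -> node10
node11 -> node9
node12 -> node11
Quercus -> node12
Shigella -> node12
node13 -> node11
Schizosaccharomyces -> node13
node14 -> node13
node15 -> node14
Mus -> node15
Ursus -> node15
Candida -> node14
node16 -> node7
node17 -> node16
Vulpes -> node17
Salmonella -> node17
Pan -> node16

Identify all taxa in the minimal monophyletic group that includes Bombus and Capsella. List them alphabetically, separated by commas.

Tracing Bombus: it sits inside (Yersinia,(Raphanus,Apis),Bombus).
Tracing Capsella: it sits inside (Capsella,Acinonyx,Puma).
The smallest clade enclosing both is the whole tree (their MRCA is the root), so the answer is all 22 tips in alphabetical order.

Acinonyx, Apis, Arabidopsis, Bombus, Callithrix, Candida, Canis, Capsella, Drosophila, Mus, Pan, Pinus, Prionailurus, Puma, Quercus, Raphanus, Salmonella, Schizosaccharomyces, Shigella, Ursus, Vulpes, Yersinia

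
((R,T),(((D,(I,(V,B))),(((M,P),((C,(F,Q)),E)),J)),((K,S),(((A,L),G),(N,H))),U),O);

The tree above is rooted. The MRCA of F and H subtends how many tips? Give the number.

19

The MRCA of F and H is the node subtending (((D,(I,(V,B))),(((M,P),((C,(F,Q)),E)),J)),((K,S),(((A,L),G),(N,H))),U).
That clade contains 19 terminal taxa: A, B, C, D, E, F, G, H, I, J, K, L, M, N, P, Q, S, U, V.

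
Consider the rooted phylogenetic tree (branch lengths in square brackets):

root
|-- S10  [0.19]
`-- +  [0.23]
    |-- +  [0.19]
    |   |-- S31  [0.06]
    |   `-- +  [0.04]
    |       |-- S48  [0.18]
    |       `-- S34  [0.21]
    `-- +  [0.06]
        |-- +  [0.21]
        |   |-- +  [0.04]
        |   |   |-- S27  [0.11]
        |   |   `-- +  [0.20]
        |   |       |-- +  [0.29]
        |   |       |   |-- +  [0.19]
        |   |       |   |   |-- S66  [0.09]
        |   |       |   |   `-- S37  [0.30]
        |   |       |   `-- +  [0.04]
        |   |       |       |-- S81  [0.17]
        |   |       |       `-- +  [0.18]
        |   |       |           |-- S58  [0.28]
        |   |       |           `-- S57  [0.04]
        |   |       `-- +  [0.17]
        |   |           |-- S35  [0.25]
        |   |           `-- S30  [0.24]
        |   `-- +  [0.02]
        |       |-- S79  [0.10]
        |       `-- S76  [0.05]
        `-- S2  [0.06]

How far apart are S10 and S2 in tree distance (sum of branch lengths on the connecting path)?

0.54

The path runs S10 → … → MRCA → … → S2; the MRCA is the root of the tree.
Branch lengths along that path: 0.19 + 0.23 + 0.06 + 0.06 = 0.54.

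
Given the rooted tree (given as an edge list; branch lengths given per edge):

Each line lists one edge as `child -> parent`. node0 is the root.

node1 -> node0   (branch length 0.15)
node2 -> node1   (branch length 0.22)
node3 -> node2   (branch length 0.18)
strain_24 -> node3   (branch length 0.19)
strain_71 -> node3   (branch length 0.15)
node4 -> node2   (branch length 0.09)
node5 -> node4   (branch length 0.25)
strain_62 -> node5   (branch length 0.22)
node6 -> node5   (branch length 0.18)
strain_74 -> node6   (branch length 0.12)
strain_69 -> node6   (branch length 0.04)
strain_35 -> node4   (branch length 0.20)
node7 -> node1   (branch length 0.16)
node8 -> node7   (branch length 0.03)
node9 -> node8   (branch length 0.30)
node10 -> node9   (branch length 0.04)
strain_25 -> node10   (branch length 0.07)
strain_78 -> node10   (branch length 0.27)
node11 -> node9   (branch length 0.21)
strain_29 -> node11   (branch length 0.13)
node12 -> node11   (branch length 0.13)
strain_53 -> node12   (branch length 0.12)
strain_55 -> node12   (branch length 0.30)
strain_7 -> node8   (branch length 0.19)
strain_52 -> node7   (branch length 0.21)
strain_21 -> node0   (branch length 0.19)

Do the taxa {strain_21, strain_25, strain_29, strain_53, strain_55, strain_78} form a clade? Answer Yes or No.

No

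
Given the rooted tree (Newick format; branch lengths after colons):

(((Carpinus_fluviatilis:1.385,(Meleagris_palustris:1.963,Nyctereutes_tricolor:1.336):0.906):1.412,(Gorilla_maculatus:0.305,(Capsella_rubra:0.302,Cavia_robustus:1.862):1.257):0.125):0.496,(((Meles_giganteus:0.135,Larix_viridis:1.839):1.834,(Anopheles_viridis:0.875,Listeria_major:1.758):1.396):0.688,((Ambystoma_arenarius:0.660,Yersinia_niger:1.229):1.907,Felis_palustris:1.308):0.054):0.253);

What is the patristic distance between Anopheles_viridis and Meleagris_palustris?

7.989

The path runs Anopheles_viridis → … → MRCA → … → Meleagris_palustris; the MRCA is the root of the tree.
Branch lengths along that path: 0.875 + 1.396 + 0.688 + 0.253 + 0.496 + 1.412 + 0.906 + 1.963 = 7.989.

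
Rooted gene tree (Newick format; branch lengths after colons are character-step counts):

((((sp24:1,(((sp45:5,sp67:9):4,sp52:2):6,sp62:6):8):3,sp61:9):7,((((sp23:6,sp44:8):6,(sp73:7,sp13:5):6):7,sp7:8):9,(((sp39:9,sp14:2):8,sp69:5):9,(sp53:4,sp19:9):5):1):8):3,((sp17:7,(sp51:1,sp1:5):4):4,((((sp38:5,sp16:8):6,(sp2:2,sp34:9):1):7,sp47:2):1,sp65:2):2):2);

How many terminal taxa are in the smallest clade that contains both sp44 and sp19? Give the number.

10

The MRCA of sp44 and sp19 is the node subtending ((((sp23,sp44),(sp73,sp13)),sp7),(((sp39,sp14),sp69),(sp53,sp19))).
That clade contains 10 terminal taxa: sp13, sp14, sp19, sp23, sp39, sp44, sp53, sp69, sp7, sp73.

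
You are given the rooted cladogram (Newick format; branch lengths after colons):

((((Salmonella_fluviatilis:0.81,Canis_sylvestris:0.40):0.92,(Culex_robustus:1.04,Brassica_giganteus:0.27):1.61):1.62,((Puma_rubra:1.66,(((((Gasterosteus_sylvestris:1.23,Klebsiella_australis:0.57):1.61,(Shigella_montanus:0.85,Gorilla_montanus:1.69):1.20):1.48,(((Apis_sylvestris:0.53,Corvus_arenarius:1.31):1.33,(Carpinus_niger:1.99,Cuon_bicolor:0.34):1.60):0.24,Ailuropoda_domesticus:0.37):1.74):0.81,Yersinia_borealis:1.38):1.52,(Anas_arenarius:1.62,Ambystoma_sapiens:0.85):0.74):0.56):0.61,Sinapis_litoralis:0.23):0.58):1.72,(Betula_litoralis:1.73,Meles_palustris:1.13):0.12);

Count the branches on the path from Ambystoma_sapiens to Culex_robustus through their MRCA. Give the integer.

The MRCA of Ambystoma_sapiens and Culex_robustus is the node subtending (((Salmonella_fluviatilis,Canis_sylvestris),(Culex_robustus,Brassica_giganteus)),((Puma_rubra,(((((Gasterosteus_sylvestris,Klebsiella_australis),(Shigella_montanus,Gorilla_montanus)),(((Apis_sylvestris,Corvus_arenarius),(Carpinus_niger,Cuon_bicolor)),Ailuropoda_domesticus)),Yersinia_borealis),(Anas_arenarius,Ambystoma_sapiens))),Sinapis_litoralis)).
From Ambystoma_sapiens up to that node: 5 branches. From Culex_robustus up to the same node: 3 branches. Total: 5 + 3 = 8.

8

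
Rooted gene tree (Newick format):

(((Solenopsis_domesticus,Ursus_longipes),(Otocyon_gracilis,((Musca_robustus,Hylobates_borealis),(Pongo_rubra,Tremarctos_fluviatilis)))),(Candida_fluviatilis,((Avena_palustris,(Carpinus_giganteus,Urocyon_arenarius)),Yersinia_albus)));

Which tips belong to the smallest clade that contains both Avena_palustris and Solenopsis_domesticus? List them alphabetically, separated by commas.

Avena_palustris, Candida_fluviatilis, Carpinus_giganteus, Hylobates_borealis, Musca_robustus, Otocyon_gracilis, Pongo_rubra, Solenopsis_domesticus, Tremarctos_fluviatilis, Urocyon_arenarius, Ursus_longipes, Yersinia_albus

Tracing Avena_palustris: it sits inside (Avena_palustris,(Carpinus_giganteus,Urocyon_arenarius)).
Tracing Solenopsis_domesticus: it sits inside (Solenopsis_domesticus,Ursus_longipes).
The smallest clade enclosing both is the whole tree (their MRCA is the root), so the answer is all 12 tips in alphabetical order.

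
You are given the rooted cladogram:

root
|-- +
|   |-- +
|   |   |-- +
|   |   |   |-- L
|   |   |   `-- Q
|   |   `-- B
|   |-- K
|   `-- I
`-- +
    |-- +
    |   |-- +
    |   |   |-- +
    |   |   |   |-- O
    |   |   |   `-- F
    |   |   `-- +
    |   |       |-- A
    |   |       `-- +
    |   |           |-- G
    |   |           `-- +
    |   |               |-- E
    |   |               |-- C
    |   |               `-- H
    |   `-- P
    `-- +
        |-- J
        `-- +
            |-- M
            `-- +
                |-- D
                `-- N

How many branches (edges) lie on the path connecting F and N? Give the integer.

The MRCA of F and N is the node subtending ((((O,F),(A,(G,(E,C,H)))),P),(J,(M,(D,N)))).
From F up to that node: 4 branches. From N up to the same node: 4 branches. Total: 4 + 4 = 8.

8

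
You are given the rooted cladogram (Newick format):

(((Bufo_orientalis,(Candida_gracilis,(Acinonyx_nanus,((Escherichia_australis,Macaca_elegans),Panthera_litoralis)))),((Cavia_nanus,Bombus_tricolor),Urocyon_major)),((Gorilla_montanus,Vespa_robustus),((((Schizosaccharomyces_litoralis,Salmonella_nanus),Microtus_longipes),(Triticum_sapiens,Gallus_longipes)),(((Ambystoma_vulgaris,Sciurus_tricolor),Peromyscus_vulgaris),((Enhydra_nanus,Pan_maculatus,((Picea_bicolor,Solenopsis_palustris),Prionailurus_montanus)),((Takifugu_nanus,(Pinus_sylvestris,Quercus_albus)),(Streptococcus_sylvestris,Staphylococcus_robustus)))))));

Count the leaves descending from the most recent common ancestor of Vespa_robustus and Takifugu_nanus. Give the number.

20

The MRCA of Vespa_robustus and Takifugu_nanus is the node subtending ((Gorilla_montanus,Vespa_robustus),((((Schizosaccharomyces_litoralis,Salmonella_nanus),Microtus_longipes),(Triticum_sapiens,Gallus_longipes)),(((Ambystoma_vulgaris,Sciurus_tricolor),Peromyscus_vulgaris),((Enhydra_nanus,Pan_maculatus,((Picea_bicolor,Solenopsis_palustris),Prionailurus_montanus)),((Takifugu_nanus,(Pinus_sylvestris,Quercus_albus)),(Streptococcus_sylvestris,Staphylococcus_robustus)))))).
That clade contains 20 terminal taxa: Ambystoma_vulgaris, Enhydra_nanus, Gallus_longipes, Gorilla_montanus, Microtus_longipes, Pan_maculatus, Peromyscus_vulgaris, Picea_bicolor, Pinus_sylvestris, Prionailurus_montanus, Quercus_albus, Salmonella_nanus, Schizosaccharomyces_litoralis, Sciurus_tricolor, Solenopsis_palustris, Staphylococcus_robustus, Streptococcus_sylvestris, Takifugu_nanus, Triticum_sapiens, Vespa_robustus.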